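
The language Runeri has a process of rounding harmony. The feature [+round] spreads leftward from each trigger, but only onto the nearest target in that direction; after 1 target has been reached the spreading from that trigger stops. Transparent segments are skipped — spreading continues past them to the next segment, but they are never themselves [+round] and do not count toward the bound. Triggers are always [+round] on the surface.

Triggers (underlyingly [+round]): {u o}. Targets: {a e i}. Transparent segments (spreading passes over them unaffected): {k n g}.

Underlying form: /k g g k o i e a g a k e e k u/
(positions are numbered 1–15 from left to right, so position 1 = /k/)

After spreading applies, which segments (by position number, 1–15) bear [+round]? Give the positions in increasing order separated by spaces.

From /o/ at 5 leftward: 4 /k/ transparent; 3 /g/ transparent; 2 /g/ transparent; 1 /k/ transparent; word edge.
From /u/ at 15 leftward: 14 /k/ transparent; 13 /e/ → [+round]; bound reached.
Targets with no active source: positions 6 7 8 10 12 stay [-round].

5 13 15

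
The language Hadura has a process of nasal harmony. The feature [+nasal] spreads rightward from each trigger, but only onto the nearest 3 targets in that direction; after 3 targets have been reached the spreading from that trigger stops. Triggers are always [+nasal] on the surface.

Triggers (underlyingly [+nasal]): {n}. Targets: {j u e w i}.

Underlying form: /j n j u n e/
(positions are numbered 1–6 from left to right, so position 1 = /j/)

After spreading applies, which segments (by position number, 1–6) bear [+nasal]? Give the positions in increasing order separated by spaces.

From /n/ at 2 rightward: 3 /j/ → [+nasal]; 4 /u/ → [+nasal]; 5 /n/ is itself a trigger — this domain ends here.
From /n/ at 5 rightward: 6 /e/ → [+nasal]; word edge.
Target with no active source: position 1 stays [-nasal].

2 3 4 5 6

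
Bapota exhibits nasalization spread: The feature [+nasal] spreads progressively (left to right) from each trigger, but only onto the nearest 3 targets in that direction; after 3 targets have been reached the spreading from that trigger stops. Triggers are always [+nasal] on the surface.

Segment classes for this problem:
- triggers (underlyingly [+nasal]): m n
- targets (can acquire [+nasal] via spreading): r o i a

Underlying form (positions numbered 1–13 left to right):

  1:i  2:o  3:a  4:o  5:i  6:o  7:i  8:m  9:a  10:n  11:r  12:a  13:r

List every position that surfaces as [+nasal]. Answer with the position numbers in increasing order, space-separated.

From /m/ at 8 rightward: 9 /a/ → [+nasal]; 10 /n/ is itself a trigger — this domain ends here.
From /n/ at 10 rightward: 11 /r/ → [+nasal]; 12 /a/ → [+nasal]; 13 /r/ → [+nasal]; bound reached.
Targets with no active source: positions 1 2 3 4 5 6 7 stay [-nasal].

8 9 10 11 12 13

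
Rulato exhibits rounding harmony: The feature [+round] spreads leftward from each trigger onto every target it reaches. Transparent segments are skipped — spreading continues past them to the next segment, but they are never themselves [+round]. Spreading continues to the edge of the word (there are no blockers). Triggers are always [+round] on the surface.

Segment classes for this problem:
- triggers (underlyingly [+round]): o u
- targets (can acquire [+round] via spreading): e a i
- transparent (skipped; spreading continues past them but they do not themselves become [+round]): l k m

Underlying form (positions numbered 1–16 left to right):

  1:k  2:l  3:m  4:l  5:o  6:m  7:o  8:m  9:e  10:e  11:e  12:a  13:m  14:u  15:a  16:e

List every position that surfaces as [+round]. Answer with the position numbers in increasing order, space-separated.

5 7 9 10 11 12 14

From /o/ at 5 leftward: 4 /l/ transparent; 3 /m/ transparent; 2 /l/ transparent; 1 /k/ transparent; word edge.
From /o/ at 7 leftward: 6 /m/ transparent; 5 /o/ is itself a trigger — this domain ends here.
From /u/ at 14 leftward: 13 /m/ transparent; 12 /a/ → [+round]; 11 /e/ → [+round]; 10 /e/ → [+round]; 9 /e/ → [+round]; 8 /m/ transparent; 7 /o/ is itself a trigger — this domain ends here.
Targets with no active source: positions 15 16 stay [-round].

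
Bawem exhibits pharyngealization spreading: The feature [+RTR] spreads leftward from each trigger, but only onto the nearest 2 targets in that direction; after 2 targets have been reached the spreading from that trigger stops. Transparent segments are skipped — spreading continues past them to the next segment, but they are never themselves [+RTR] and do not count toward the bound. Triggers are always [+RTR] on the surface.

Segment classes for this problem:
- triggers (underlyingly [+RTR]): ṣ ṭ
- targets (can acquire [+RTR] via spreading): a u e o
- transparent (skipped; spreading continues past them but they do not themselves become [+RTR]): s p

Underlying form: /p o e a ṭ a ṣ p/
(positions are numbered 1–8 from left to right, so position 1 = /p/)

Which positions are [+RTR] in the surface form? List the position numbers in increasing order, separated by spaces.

From /ṭ/ at 5 leftward: 4 /a/ → [+RTR]; 3 /e/ → [+RTR]; bound reached.
From /ṣ/ at 7 leftward: 6 /a/ → [+RTR]; 5 /ṭ/ is itself a trigger — this domain ends here.
Target with no active source: position 2 stays [-emphatic].

3 4 5 6 7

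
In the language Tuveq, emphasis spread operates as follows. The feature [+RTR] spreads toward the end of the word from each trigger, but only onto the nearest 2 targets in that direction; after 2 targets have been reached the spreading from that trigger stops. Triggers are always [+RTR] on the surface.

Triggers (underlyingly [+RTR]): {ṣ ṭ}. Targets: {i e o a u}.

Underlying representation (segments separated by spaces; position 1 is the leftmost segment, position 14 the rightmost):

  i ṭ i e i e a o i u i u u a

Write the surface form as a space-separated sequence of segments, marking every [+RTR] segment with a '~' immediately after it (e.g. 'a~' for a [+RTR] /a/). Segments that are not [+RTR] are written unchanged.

i ṭ~ i~ e~ i e a o i u i u u a

From /ṭ/ at 2 rightward: 3 /i/ → [+RTR]; 4 /e/ → [+RTR]; bound reached.
Targets with no active source: positions 1 5 6 7 8 9 10 11 12 13 14 stay [-emphatic].
[+RTR] positions on the surface: 2 3 4.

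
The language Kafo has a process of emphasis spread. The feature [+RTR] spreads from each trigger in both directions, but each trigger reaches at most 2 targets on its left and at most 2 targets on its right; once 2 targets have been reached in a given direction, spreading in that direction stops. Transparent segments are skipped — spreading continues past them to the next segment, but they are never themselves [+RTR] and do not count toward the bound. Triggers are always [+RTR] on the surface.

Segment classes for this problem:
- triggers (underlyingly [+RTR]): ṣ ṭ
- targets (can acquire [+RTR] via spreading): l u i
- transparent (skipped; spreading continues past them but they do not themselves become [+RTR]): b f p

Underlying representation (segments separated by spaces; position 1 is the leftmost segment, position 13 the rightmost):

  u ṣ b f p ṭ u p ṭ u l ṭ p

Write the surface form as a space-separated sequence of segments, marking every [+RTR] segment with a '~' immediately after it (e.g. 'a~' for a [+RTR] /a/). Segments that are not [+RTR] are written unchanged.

From /ṣ/ at 2 rightward: 3 /b/ transparent; 4 /f/ transparent; 5 /p/ transparent; 6 /ṭ/ is itself a trigger — this domain ends here.
From /ṣ/ at 2 leftward: 1 /u/ → [+RTR]; word edge.
From /ṭ/ at 6 rightward: 7 /u/ → [+RTR]; 8 /p/ transparent; 9 /ṭ/ is itself a trigger — this domain ends here.
From /ṭ/ at 6 leftward: 5 /p/ transparent; 4 /f/ transparent; 3 /b/ transparent; 2 /ṣ/ is itself a trigger — this domain ends here.
From /ṭ/ at 9 rightward: 10 /u/ → [+RTR]; 11 /l/ → [+RTR]; bound reached.
From /ṭ/ at 9 leftward: 8 /p/ transparent; 7 /u/ → [+RTR]; 6 /ṭ/ is itself a trigger — this domain ends here.
From /ṭ/ at 12 rightward: 13 /p/ transparent; word edge.
From /ṭ/ at 12 leftward: 11 /l/ → [+RTR]; 10 /u/ → [+RTR]; bound reached.
[+RTR] positions on the surface: 1 2 6 7 9 10 11 12.

u~ ṣ~ b f p ṭ~ u~ p ṭ~ u~ l~ ṭ~ p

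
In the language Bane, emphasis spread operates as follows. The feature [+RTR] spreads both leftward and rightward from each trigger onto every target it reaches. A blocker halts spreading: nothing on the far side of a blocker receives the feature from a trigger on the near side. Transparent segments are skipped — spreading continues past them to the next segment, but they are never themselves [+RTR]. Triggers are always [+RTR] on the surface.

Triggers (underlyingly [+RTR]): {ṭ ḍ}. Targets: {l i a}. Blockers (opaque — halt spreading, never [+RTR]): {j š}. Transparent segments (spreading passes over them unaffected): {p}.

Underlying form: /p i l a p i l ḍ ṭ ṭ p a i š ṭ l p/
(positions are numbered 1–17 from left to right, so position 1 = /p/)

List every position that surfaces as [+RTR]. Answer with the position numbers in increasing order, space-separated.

From /ḍ/ at 8 rightward: 9 /ṭ/ is itself a trigger — this domain ends here.
From /ḍ/ at 8 leftward: 7 /l/ → [+RTR]; 6 /i/ → [+RTR]; 5 /p/ transparent; 4 /a/ → [+RTR]; 3 /l/ → [+RTR]; 2 /i/ → [+RTR]; 1 /p/ transparent; word edge.
From /ṭ/ at 9 rightward: 10 /ṭ/ is itself a trigger — this domain ends here.
From /ṭ/ at 9 leftward: 8 /ḍ/ is itself a trigger — this domain ends here.
From /ṭ/ at 10 rightward: 11 /p/ transparent; 12 /a/ → [+RTR]; 13 /i/ → [+RTR]; 14 /š/ blocks.
From /ṭ/ at 10 leftward: 9 /ṭ/ is itself a trigger — this domain ends here.
From /ṭ/ at 15 rightward: 16 /l/ → [+RTR]; 17 /p/ transparent; word edge.
From /ṭ/ at 15 leftward: 14 /š/ blocks.

2 3 4 6 7 8 9 10 12 13 15 16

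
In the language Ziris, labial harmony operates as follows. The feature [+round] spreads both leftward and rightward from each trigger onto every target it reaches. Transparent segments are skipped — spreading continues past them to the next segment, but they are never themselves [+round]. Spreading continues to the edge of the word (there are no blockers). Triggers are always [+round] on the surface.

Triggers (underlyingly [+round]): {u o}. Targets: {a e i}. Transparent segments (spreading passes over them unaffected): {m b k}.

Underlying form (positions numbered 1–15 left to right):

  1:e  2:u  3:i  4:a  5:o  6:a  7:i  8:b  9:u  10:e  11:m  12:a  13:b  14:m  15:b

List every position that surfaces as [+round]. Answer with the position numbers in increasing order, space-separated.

From /u/ at 2 rightward: 3 /i/ → [+round]; 4 /a/ → [+round]; 5 /o/ is itself a trigger — this domain ends here.
From /u/ at 2 leftward: 1 /e/ → [+round]; word edge.
From /o/ at 5 rightward: 6 /a/ → [+round]; 7 /i/ → [+round]; 8 /b/ transparent; 9 /u/ is itself a trigger — this domain ends here.
From /o/ at 5 leftward: 4 /a/ → [+round]; 3 /i/ → [+round]; 2 /u/ is itself a trigger — this domain ends here.
From /u/ at 9 rightward: 10 /e/ → [+round]; 11 /m/ transparent; 12 /a/ → [+round]; 13 /b/ transparent; 14 /m/ transparent; 15 /b/ transparent; word edge.
From /u/ at 9 leftward: 8 /b/ transparent; 7 /i/ → [+round]; 6 /a/ → [+round]; 5 /o/ is itself a trigger — this domain ends here.

1 2 3 4 5 6 7 9 10 12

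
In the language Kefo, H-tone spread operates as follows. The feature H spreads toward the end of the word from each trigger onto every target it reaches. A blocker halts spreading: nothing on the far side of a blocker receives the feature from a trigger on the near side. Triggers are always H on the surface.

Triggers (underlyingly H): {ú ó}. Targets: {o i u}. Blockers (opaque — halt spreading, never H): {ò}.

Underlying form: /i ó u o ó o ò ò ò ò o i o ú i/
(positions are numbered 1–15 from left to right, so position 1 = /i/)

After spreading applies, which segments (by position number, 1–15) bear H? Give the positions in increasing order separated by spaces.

From /ó/ at 2 rightward: 3 /u/ → H; 4 /o/ → H; 5 /ó/ is itself a trigger — this domain ends here.
From /ó/ at 5 rightward: 6 /o/ → H; 7 /ò/ blocks.
From /ú/ at 14 rightward: 15 /i/ → H; word edge.
Targets with no active source: positions 1 11 12 13 stay [-high tone].

2 3 4 5 6 14 15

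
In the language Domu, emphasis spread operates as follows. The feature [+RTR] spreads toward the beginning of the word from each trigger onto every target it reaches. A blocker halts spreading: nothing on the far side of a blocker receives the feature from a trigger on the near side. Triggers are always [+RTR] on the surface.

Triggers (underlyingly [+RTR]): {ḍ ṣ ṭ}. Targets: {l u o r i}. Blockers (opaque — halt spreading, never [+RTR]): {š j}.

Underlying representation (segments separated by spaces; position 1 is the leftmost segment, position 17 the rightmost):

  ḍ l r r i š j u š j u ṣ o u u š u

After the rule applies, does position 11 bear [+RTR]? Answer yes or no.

From /ḍ/ at 1 leftward: word edge.
From /ṣ/ at 12 leftward: 11 /u/ → [+RTR]; 10 /j/ blocks.
Targets with no active source: positions 2 3 4 5 8 13 14 15 17 stay [-emphatic].
[+RTR] positions on the surface: 1 11 12.

yes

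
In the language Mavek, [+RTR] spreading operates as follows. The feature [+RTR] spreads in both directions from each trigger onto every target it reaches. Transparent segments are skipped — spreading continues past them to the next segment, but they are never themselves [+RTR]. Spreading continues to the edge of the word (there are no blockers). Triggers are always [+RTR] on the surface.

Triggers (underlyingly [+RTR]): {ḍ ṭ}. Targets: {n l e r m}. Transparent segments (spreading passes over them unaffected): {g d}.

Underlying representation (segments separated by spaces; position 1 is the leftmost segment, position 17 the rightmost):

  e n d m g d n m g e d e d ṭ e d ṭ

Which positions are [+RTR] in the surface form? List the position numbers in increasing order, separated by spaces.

From /ṭ/ at 14 rightward: 15 /e/ → [+RTR]; 16 /d/ transparent; 17 /ṭ/ is itself a trigger — this domain ends here.
From /ṭ/ at 14 leftward: 13 /d/ transparent; 12 /e/ → [+RTR]; 11 /d/ transparent; 10 /e/ → [+RTR]; 9 /g/ transparent; 8 /m/ → [+RTR]; 7 /n/ → [+RTR]; 6 /d/ transparent; 5 /g/ transparent; 4 /m/ → [+RTR]; 3 /d/ transparent; 2 /n/ → [+RTR]; 1 /e/ → [+RTR]; word edge.
From /ṭ/ at 17 rightward: word edge.
From /ṭ/ at 17 leftward: 16 /d/ transparent; 15 /e/ → [+RTR]; 14 /ṭ/ is itself a trigger — this domain ends here.

1 2 4 7 8 10 12 14 15 17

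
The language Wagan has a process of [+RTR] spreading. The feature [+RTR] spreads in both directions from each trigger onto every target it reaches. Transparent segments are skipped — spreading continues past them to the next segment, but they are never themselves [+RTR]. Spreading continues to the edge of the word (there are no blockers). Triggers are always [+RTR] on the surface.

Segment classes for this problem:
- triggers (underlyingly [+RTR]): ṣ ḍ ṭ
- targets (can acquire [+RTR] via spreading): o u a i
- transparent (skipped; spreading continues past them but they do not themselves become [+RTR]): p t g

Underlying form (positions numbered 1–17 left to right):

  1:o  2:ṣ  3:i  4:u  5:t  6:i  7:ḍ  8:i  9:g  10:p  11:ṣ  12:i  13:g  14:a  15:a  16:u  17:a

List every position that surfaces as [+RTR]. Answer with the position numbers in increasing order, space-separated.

1 2 3 4 6 7 8 11 12 14 15 16 17

From /ṣ/ at 2 rightward: 3 /i/ → [+RTR]; 4 /u/ → [+RTR]; 5 /t/ transparent; 6 /i/ → [+RTR]; 7 /ḍ/ is itself a trigger — this domain ends here.
From /ṣ/ at 2 leftward: 1 /o/ → [+RTR]; word edge.
From /ḍ/ at 7 rightward: 8 /i/ → [+RTR]; 9 /g/ transparent; 10 /p/ transparent; 11 /ṣ/ is itself a trigger — this domain ends here.
From /ḍ/ at 7 leftward: 6 /i/ → [+RTR]; 5 /t/ transparent; 4 /u/ → [+RTR]; 3 /i/ → [+RTR]; 2 /ṣ/ is itself a trigger — this domain ends here.
From /ṣ/ at 11 rightward: 12 /i/ → [+RTR]; 13 /g/ transparent; 14 /a/ → [+RTR]; 15 /a/ → [+RTR]; 16 /u/ → [+RTR]; 17 /a/ → [+RTR]; word edge.
From /ṣ/ at 11 leftward: 10 /p/ transparent; 9 /g/ transparent; 8 /i/ → [+RTR]; 7 /ḍ/ is itself a trigger — this domain ends here.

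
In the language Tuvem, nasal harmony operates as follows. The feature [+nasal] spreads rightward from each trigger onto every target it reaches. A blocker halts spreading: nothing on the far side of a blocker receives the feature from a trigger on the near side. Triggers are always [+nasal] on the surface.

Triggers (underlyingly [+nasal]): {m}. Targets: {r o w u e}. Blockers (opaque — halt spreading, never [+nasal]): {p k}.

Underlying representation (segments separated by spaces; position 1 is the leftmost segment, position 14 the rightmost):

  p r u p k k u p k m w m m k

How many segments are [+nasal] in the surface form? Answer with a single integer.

From /m/ at 10 rightward: 11 /w/ → [+nasal]; 12 /m/ is itself a trigger — this domain ends here.
From /m/ at 12 rightward: 13 /m/ is itself a trigger — this domain ends here.
From /m/ at 13 rightward: 14 /k/ blocks.
Targets with no active source: positions 2 3 7 stay [-nasal].
[+nasal] positions on the surface: 10 11 12 13.

4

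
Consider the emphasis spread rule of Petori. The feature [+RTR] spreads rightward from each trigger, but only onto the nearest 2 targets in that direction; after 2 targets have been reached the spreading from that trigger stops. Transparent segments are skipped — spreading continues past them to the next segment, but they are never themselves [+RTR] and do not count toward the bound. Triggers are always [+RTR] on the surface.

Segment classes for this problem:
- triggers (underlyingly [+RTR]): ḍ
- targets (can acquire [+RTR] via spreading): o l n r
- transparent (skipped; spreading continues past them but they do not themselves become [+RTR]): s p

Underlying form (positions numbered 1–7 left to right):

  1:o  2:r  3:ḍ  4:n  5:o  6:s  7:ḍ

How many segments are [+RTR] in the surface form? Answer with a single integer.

4

From /ḍ/ at 3 rightward: 4 /n/ → [+RTR]; 5 /o/ → [+RTR]; bound reached.
From /ḍ/ at 7 rightward: word edge.
Targets with no active source: positions 1 2 stay [-emphatic].
[+RTR] positions on the surface: 3 4 5 7.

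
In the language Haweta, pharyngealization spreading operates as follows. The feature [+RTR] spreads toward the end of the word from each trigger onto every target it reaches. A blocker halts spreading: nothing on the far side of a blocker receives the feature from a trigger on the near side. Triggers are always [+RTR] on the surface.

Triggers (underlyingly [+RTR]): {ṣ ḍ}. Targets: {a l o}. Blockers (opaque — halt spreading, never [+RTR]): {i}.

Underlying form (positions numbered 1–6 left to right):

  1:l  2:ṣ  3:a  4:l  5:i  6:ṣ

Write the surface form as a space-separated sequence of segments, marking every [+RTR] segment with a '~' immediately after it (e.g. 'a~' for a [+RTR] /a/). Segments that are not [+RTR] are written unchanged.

From /ṣ/ at 2 rightward: 3 /a/ → [+RTR]; 4 /l/ → [+RTR]; 5 /i/ blocks.
From /ṣ/ at 6 rightward: word edge.
Target with no active source: position 1 stays [-emphatic].
[+RTR] positions on the surface: 2 3 4 6.

l ṣ~ a~ l~ i ṣ~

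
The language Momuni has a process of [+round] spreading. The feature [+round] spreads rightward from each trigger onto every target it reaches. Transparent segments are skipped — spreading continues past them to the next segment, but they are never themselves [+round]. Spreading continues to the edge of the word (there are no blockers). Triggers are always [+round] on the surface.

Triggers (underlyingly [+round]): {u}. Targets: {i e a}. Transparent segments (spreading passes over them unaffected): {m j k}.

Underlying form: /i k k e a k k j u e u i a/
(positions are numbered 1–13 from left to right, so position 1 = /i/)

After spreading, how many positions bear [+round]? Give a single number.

From /u/ at 9 rightward: 10 /e/ → [+round]; 11 /u/ is itself a trigger — this domain ends here.
From /u/ at 11 rightward: 12 /i/ → [+round]; 13 /a/ → [+round]; word edge.
Targets with no active source: positions 1 4 5 stay [-round].
[+round] positions on the surface: 9 10 11 12 13.

5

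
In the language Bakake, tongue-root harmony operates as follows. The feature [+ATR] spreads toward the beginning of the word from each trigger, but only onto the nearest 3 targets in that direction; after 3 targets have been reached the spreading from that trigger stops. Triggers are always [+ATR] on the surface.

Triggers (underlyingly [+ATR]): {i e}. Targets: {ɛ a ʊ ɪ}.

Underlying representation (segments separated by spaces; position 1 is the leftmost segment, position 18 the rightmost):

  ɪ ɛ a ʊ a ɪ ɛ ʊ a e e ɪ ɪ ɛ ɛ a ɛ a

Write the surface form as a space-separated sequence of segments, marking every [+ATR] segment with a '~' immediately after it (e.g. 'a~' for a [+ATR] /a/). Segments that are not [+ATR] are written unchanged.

ɪ ɛ a ʊ a ɪ ɛ~ ʊ~ a~ e~ e~ ɪ ɪ ɛ ɛ a ɛ a

From /e/ at 10 leftward: 9 /a/ → [+ATR]; 8 /ʊ/ → [+ATR]; 7 /ɛ/ → [+ATR]; bound reached.
From /e/ at 11 leftward: 10 /e/ is itself a trigger — this domain ends here.
Targets with no active source: positions 1 2 3 4 5 6 12 13 14 15 16 17 18 stay [-ATR].
[+ATR] positions on the surface: 7 8 9 10 11.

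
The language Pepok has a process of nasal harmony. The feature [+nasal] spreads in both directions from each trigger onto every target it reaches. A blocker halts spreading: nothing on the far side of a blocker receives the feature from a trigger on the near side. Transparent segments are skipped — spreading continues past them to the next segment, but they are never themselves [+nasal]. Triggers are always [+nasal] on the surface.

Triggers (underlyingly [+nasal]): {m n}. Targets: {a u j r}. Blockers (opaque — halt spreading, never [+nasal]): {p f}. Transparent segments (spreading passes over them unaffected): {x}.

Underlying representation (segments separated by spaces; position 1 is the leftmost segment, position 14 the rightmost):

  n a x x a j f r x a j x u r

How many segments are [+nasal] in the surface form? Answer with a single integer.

From /n/ at 1 rightward: 2 /a/ → [+nasal]; 3 /x/ transparent; 4 /x/ transparent; 5 /a/ → [+nasal]; 6 /j/ → [+nasal]; 7 /f/ blocks.
From /n/ at 1 leftward: word edge.
Targets with no active source: positions 8 10 11 13 14 stay [-nasal].
[+nasal] positions on the surface: 1 2 5 6.

4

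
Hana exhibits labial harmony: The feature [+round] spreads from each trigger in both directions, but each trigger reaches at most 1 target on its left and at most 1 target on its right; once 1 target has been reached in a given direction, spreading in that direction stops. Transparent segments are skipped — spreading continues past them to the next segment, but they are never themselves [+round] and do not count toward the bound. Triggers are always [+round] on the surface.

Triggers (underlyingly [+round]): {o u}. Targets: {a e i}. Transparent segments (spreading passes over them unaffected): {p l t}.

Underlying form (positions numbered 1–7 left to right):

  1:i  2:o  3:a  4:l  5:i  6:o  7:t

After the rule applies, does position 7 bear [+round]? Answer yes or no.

no

From /o/ at 2 rightward: 3 /a/ → [+round]; bound reached.
From /o/ at 2 leftward: 1 /i/ → [+round]; bound reached.
From /o/ at 6 rightward: 7 /t/ transparent; word edge.
From /o/ at 6 leftward: 5 /i/ → [+round]; bound reached.
[+round] positions on the surface: 1 2 3 5 6.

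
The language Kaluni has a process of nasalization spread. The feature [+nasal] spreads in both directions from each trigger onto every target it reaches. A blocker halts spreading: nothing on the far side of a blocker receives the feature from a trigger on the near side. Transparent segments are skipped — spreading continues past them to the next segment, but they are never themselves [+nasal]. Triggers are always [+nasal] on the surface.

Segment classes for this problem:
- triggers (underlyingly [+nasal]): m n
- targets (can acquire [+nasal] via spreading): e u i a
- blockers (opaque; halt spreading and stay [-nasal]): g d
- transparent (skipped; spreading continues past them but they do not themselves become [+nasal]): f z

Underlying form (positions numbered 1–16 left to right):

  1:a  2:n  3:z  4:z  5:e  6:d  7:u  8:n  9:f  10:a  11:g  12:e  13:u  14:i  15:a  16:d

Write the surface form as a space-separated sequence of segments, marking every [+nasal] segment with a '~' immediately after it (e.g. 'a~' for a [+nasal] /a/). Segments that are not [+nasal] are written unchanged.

From /n/ at 2 rightward: 3 /z/ transparent; 4 /z/ transparent; 5 /e/ → [+nasal]; 6 /d/ blocks.
From /n/ at 2 leftward: 1 /a/ → [+nasal]; word edge.
From /n/ at 8 rightward: 9 /f/ transparent; 10 /a/ → [+nasal]; 11 /g/ blocks.
From /n/ at 8 leftward: 7 /u/ → [+nasal]; 6 /d/ blocks.
Targets with no active source: positions 12 13 14 15 stay [-nasal].
[+nasal] positions on the surface: 1 2 5 7 8 10.

a~ n~ z z e~ d u~ n~ f a~ g e u i a d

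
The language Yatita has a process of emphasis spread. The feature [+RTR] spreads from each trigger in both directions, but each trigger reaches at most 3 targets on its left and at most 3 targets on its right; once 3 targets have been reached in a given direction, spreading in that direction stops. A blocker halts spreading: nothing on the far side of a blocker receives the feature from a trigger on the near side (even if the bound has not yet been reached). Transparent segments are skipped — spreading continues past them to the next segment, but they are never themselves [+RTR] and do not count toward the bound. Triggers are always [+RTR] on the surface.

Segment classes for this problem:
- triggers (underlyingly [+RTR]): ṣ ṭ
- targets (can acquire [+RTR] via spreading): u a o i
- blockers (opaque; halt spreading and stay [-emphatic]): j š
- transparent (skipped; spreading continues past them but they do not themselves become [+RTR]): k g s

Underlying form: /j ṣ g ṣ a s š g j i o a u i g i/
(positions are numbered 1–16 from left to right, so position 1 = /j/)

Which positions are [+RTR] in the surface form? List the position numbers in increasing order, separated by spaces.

From /ṣ/ at 2 rightward: 3 /g/ transparent; 4 /ṣ/ is itself a trigger — this domain ends here.
From /ṣ/ at 2 leftward: 1 /j/ blocks.
From /ṣ/ at 4 rightward: 5 /a/ → [+RTR]; 6 /s/ transparent; 7 /š/ blocks.
From /ṣ/ at 4 leftward: 3 /g/ transparent; 2 /ṣ/ is itself a trigger — this domain ends here.
Targets with no active source: positions 10 11 12 13 14 16 stay [-emphatic].

2 4 5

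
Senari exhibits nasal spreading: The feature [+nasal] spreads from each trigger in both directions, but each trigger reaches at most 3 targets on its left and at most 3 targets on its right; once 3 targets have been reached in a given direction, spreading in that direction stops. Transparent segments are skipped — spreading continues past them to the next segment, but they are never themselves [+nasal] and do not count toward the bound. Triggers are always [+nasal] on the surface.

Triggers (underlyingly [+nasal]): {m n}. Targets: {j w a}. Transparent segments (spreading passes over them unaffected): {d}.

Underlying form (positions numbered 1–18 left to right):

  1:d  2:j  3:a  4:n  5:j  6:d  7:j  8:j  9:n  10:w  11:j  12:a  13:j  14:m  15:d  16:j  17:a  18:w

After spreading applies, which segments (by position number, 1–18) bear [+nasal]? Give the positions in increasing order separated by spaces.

From /n/ at 4 rightward: 5 /j/ → [+nasal]; 6 /d/ transparent; 7 /j/ → [+nasal]; 8 /j/ → [+nasal]; bound reached.
From /n/ at 4 leftward: 3 /a/ → [+nasal]; 2 /j/ → [+nasal]; 1 /d/ transparent; word edge.
From /n/ at 9 rightward: 10 /w/ → [+nasal]; 11 /j/ → [+nasal]; 12 /a/ → [+nasal]; bound reached.
From /n/ at 9 leftward: 8 /j/ → [+nasal]; 7 /j/ → [+nasal]; 6 /d/ transparent; 5 /j/ → [+nasal]; bound reached.
From /m/ at 14 rightward: 15 /d/ transparent; 16 /j/ → [+nasal]; 17 /a/ → [+nasal]; 18 /w/ → [+nasal]; bound reached.
From /m/ at 14 leftward: 13 /j/ → [+nasal]; 12 /a/ → [+nasal]; 11 /j/ → [+nasal]; bound reached.

2 3 4 5 7 8 9 10 11 12 13 14 16 17 18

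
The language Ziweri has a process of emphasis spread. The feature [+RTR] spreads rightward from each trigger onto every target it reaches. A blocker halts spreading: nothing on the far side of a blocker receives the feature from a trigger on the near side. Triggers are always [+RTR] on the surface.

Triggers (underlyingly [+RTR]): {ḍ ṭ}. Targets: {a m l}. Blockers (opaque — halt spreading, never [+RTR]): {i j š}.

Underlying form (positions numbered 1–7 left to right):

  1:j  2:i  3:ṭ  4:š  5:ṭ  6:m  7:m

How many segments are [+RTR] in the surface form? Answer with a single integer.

4

From /ṭ/ at 3 rightward: 4 /š/ blocks.
From /ṭ/ at 5 rightward: 6 /m/ → [+RTR]; 7 /m/ → [+RTR]; word edge.
[+RTR] positions on the surface: 3 5 6 7.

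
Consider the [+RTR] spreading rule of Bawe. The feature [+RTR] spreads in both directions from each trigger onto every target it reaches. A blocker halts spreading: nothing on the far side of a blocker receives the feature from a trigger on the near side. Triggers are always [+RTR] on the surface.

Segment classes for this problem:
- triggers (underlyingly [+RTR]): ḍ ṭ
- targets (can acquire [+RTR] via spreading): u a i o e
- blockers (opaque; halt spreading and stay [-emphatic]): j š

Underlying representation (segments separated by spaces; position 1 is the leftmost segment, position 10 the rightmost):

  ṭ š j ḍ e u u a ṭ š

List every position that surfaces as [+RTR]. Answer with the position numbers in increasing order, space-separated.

From /ṭ/ at 1 rightward: 2 /š/ blocks.
From /ṭ/ at 1 leftward: word edge.
From /ḍ/ at 4 rightward: 5 /e/ → [+RTR]; 6 /u/ → [+RTR]; 7 /u/ → [+RTR]; 8 /a/ → [+RTR]; 9 /ṭ/ is itself a trigger — this domain ends here.
From /ḍ/ at 4 leftward: 3 /j/ blocks.
From /ṭ/ at 9 rightward: 10 /š/ blocks.
From /ṭ/ at 9 leftward: 8 /a/ → [+RTR]; 7 /u/ → [+RTR]; 6 /u/ → [+RTR]; 5 /e/ → [+RTR]; 4 /ḍ/ is itself a trigger — this domain ends here.

1 4 5 6 7 8 9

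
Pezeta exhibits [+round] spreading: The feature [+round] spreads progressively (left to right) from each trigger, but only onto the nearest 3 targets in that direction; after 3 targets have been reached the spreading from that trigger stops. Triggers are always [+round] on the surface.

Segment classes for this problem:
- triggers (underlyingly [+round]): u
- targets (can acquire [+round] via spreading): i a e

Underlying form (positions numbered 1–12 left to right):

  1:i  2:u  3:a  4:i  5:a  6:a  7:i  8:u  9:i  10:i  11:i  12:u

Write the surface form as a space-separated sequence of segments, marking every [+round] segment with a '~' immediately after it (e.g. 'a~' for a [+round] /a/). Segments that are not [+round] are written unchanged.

i u~ a~ i~ a~ a i u~ i~ i~ i~ u~

From /u/ at 2 rightward: 3 /a/ → [+round]; 4 /i/ → [+round]; 5 /a/ → [+round]; bound reached.
From /u/ at 8 rightward: 9 /i/ → [+round]; 10 /i/ → [+round]; 11 /i/ → [+round]; bound reached.
From /u/ at 12 rightward: word edge.
Targets with no active source: positions 1 6 7 stay [-round].
[+round] positions on the surface: 2 3 4 5 8 9 10 11 12.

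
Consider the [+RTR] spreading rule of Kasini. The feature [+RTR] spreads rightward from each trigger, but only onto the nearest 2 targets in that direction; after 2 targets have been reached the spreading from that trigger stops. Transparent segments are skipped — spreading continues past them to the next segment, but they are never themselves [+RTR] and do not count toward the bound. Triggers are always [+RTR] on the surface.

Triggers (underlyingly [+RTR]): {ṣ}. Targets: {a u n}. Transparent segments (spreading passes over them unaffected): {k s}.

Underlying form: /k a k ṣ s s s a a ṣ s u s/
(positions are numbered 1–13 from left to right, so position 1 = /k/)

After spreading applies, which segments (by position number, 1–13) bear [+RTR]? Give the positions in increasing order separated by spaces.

4 8 9 10 12

From /ṣ/ at 4 rightward: 5 /s/ transparent; 6 /s/ transparent; 7 /s/ transparent; 8 /a/ → [+RTR]; 9 /a/ → [+RTR]; bound reached.
From /ṣ/ at 10 rightward: 11 /s/ transparent; 12 /u/ → [+RTR]; 13 /s/ transparent; word edge.
Target with no active source: position 2 stays [-emphatic].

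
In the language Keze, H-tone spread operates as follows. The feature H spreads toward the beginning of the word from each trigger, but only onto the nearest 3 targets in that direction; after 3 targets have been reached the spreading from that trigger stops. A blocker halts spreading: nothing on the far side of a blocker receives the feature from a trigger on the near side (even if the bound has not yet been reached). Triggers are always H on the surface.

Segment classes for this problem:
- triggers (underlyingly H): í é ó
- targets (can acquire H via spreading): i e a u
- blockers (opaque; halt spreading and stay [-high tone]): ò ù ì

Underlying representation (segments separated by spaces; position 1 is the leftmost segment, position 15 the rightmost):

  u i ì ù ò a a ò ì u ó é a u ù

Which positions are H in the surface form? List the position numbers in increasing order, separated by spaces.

10 11 12

From /ó/ at 11 leftward: 10 /u/ → H; 9 /ì/ blocks.
From /é/ at 12 leftward: 11 /ó/ is itself a trigger — this domain ends here.
Targets with no active source: positions 1 2 6 7 13 14 stay [-high tone].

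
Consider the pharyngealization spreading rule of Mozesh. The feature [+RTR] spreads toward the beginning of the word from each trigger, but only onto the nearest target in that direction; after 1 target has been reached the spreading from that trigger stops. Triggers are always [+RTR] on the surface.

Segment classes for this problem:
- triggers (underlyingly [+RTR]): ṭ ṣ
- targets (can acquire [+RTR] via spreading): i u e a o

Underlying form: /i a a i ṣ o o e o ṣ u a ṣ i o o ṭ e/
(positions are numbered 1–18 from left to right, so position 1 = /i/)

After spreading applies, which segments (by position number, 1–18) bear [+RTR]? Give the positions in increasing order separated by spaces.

From /ṣ/ at 5 leftward: 4 /i/ → [+RTR]; bound reached.
From /ṣ/ at 10 leftward: 9 /o/ → [+RTR]; bound reached.
From /ṣ/ at 13 leftward: 12 /a/ → [+RTR]; bound reached.
From /ṭ/ at 17 leftward: 16 /o/ → [+RTR]; bound reached.
Targets with no active source: positions 1 2 3 6 7 8 11 14 15 18 stay [-emphatic].

4 5 9 10 12 13 16 17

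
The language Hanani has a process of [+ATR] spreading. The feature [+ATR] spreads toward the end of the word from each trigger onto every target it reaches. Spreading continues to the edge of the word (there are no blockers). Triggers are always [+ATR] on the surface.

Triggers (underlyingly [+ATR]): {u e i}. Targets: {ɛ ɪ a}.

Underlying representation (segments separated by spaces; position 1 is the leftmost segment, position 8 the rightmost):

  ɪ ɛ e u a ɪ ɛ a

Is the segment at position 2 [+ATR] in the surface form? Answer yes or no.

no

From /e/ at 3 rightward: 4 /u/ is itself a trigger — this domain ends here.
From /u/ at 4 rightward: 5 /a/ → [+ATR]; 6 /ɪ/ → [+ATR]; 7 /ɛ/ → [+ATR]; 8 /a/ → [+ATR]; word edge.
Targets with no active source: positions 1 2 stay [-ATR].
[+ATR] positions on the surface: 3 4 5 6 7 8.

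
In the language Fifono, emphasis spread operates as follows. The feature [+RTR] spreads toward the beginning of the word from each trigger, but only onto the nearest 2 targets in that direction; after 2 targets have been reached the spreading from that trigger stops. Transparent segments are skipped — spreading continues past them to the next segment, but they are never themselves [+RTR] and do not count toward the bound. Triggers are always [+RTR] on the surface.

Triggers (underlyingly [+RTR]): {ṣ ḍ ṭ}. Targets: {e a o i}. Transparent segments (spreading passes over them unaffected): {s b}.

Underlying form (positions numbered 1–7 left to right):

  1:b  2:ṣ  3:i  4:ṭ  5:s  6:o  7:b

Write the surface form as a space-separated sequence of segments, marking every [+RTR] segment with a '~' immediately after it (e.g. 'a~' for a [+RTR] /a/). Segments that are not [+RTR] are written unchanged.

From /ṣ/ at 2 leftward: 1 /b/ transparent; word edge.
From /ṭ/ at 4 leftward: 3 /i/ → [+RTR]; 2 /ṣ/ is itself a trigger — this domain ends here.
Target with no active source: position 6 stays [-emphatic].
[+RTR] positions on the surface: 2 3 4.

b ṣ~ i~ ṭ~ s o b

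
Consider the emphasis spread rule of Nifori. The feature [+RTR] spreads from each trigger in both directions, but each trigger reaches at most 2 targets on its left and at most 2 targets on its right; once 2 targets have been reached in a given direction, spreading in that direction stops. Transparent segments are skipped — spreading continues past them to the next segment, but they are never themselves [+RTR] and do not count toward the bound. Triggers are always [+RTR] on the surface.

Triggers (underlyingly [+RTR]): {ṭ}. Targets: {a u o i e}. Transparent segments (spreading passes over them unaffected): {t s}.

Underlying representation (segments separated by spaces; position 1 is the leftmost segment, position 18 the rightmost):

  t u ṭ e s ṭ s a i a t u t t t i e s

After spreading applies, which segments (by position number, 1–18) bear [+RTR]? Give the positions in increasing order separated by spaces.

From /ṭ/ at 3 rightward: 4 /e/ → [+RTR]; 5 /s/ transparent; 6 /ṭ/ is itself a trigger — this domain ends here.
From /ṭ/ at 3 leftward: 2 /u/ → [+RTR]; 1 /t/ transparent; word edge.
From /ṭ/ at 6 rightward: 7 /s/ transparent; 8 /a/ → [+RTR]; 9 /i/ → [+RTR]; bound reached.
From /ṭ/ at 6 leftward: 5 /s/ transparent; 4 /e/ → [+RTR]; 3 /ṭ/ is itself a trigger — this domain ends here.
Targets with no active source: positions 10 12 16 17 stay [-emphatic].

2 3 4 6 8 9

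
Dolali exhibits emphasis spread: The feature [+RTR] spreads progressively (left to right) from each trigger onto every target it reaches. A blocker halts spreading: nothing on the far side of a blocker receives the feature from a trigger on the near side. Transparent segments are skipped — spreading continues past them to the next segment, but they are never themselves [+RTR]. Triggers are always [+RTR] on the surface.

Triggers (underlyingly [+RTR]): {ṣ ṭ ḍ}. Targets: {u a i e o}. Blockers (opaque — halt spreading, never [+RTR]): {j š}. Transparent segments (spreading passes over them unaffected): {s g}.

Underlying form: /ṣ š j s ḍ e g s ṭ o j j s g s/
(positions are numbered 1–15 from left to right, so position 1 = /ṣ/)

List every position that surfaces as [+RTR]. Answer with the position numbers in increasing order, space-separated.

From /ṣ/ at 1 rightward: 2 /š/ blocks.
From /ḍ/ at 5 rightward: 6 /e/ → [+RTR]; 7 /g/ transparent; 8 /s/ transparent; 9 /ṭ/ is itself a trigger — this domain ends here.
From /ṭ/ at 9 rightward: 10 /o/ → [+RTR]; 11 /j/ blocks.

1 5 6 9 10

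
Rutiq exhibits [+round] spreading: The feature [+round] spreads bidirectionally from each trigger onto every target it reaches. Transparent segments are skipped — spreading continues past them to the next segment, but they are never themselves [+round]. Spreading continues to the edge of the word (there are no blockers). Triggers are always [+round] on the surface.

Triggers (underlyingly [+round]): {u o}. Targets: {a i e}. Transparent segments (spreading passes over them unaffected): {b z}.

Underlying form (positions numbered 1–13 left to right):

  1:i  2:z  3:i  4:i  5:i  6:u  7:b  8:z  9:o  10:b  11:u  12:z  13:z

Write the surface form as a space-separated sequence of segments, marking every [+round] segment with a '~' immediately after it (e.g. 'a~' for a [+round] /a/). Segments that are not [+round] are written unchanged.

i~ z i~ i~ i~ u~ b z o~ b u~ z z

From /u/ at 6 rightward: 7 /b/ transparent; 8 /z/ transparent; 9 /o/ is itself a trigger — this domain ends here.
From /u/ at 6 leftward: 5 /i/ → [+round]; 4 /i/ → [+round]; 3 /i/ → [+round]; 2 /z/ transparent; 1 /i/ → [+round]; word edge.
From /o/ at 9 rightward: 10 /b/ transparent; 11 /u/ is itself a trigger — this domain ends here.
From /o/ at 9 leftward: 8 /z/ transparent; 7 /b/ transparent; 6 /u/ is itself a trigger — this domain ends here.
From /u/ at 11 rightward: 12 /z/ transparent; 13 /z/ transparent; word edge.
From /u/ at 11 leftward: 10 /b/ transparent; 9 /o/ is itself a trigger — this domain ends here.
[+round] positions on the surface: 1 3 4 5 6 9 11.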